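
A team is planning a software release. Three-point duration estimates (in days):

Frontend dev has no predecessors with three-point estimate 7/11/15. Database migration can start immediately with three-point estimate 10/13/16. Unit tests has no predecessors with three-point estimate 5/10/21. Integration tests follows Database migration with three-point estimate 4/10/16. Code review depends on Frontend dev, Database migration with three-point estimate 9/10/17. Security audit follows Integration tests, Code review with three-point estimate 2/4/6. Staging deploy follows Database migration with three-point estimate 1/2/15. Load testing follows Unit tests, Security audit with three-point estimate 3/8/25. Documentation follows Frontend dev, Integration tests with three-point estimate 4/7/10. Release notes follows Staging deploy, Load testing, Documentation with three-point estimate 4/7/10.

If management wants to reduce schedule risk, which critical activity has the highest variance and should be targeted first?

Load testing

te_Frontend dev = (7 + 4·11 + 15)/6 = 66/6 = 11; σ²_Frontend dev = ((15−7)/6)² = 1.778
te_Database migration = (10 + 4·13 + 16)/6 = 78/6 = 13; σ²_Database migration = ((16−10)/6)² = 1.000
te_Unit tests = (5 + 4·10 + 21)/6 = 66/6 = 11; σ²_Unit tests = ((21−5)/6)² = 7.111
te_Integration tests = (4 + 4·10 + 16)/6 = 60/6 = 10; σ²_Integration tests = ((16−4)/6)² = 4.000
te_Code review = (9 + 4·10 + 17)/6 = 66/6 = 11; σ²_Code review = ((17−9)/6)² = 1.778
te_Security audit = (2 + 4·4 + 6)/6 = 24/6 = 4; σ²_Security audit = ((6−2)/6)² = 0.444
te_Staging deploy = (1 + 4·2 + 15)/6 = 24/6 = 4; σ²_Staging deploy = ((15−1)/6)² = 5.444
te_Load testing = (3 + 4·8 + 25)/6 = 60/6 = 10; σ²_Load testing = ((25−3)/6)² = 13.444
te_Documentation = (4 + 4·7 + 10)/6 = 42/6 = 7; σ²_Documentation = ((10−4)/6)² = 1.000
te_Release notes = (4 + 4·7 + 10)/6 = 42/6 = 7; σ²_Release notes = ((10−4)/6)² = 1.000

Forward pass:
ES_Frontend dev = 0; EF_Frontend dev = 11
ES_Database migration = 0; EF_Database migration = 13
ES_Unit tests = 0; EF_Unit tests = 11
ES_Integration tests = 13; EF_Integration tests = 13+10 = 23
ES_Code review = max(EF_Frontend dev=11, EF_Database migration=13) = 13; EF_Code review = 13+11 = 24
ES_Security audit = max(EF_Integration tests=23, EF_Code review=24) = 24; EF_Security audit = 24+4 = 28
ES_Staging deploy = 13; EF_Staging deploy = 13+4 = 17
ES_Load testing = max(EF_Unit tests=11, EF_Security audit=28) = 28; EF_Load testing = 28+10 = 38
ES_Documentation = max(EF_Frontend dev=11, EF_Integration tests=23) = 23; EF_Documentation = 23+7 = 30
ES_Release notes = max(EF_Staging deploy=17, EF_Load testing=38, EF_Documentation=30) = 38; EF_Release notes = 38+7 = 45
Expected project duration μ = 45 days. Critical path: Database migration → Code review → Security audit → Load testing → Release notes.

Variances on critical path: σ²_Database migration=1.000, σ²_Code review=1.778, σ²_Security audit=0.444, σ²_Load testing=13.444, σ²_Release notes=1.000.
Largest is σ²_Load testing = 13.444.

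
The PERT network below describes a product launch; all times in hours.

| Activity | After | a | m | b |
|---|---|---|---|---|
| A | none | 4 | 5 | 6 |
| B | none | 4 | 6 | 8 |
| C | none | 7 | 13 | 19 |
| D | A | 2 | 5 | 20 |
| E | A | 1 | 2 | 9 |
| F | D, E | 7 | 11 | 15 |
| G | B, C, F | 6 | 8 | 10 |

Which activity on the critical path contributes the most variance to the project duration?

D

te_A = (4 + 4·5 + 6)/6 = 30/6 = 5; σ²_A = ((6−4)/6)² = 0.111
te_B = (4 + 4·6 + 8)/6 = 36/6 = 6; σ²_B = ((8−4)/6)² = 0.444
te_C = (7 + 4·13 + 19)/6 = 78/6 = 13; σ²_C = ((19−7)/6)² = 4.000
te_D = (2 + 4·5 + 20)/6 = 42/6 = 7; σ²_D = ((20−2)/6)² = 9.000
te_E = (1 + 4·2 + 9)/6 = 18/6 = 3; σ²_E = ((9−1)/6)² = 1.778
te_F = (7 + 4·11 + 15)/6 = 66/6 = 11; σ²_F = ((15−7)/6)² = 1.778
te_G = (6 + 4·8 + 10)/6 = 48/6 = 8; σ²_G = ((10−6)/6)² = 0.444

Forward pass:
ES_A = 0; EF_A = 5
ES_B = 0; EF_B = 6
ES_C = 0; EF_C = 13
ES_D = 5; EF_D = 5+7 = 12
ES_E = 5; EF_E = 5+3 = 8
ES_F = max(EF_D=12, EF_E=8) = 12; EF_F = 12+11 = 23
ES_G = max(EF_B=6, EF_C=13, EF_F=23) = 23; EF_G = 23+8 = 31
Expected project duration μ = 31 hours. Critical path: A → D → F → G.

Variances on critical path: σ²_A=0.111, σ²_D=9.000, σ²_F=1.778, σ²_G=0.444.
Largest is σ²_D = 9.000.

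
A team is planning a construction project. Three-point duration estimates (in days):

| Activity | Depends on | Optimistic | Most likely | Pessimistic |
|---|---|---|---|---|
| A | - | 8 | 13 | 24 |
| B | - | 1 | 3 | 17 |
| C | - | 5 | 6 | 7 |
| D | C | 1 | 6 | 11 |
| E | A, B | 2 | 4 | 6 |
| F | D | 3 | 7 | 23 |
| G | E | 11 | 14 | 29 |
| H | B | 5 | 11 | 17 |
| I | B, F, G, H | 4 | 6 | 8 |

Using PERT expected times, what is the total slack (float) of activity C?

13 days

te_A = (8 + 4·13 + 24)/6 = 84/6 = 14
te_B = (1 + 4·3 + 17)/6 = 30/6 = 5
te_C = (5 + 4·6 + 7)/6 = 36/6 = 6
te_D = (1 + 4·6 + 11)/6 = 36/6 = 6
te_E = (2 + 4·4 + 6)/6 = 24/6 = 4
te_F = (3 + 4·7 + 23)/6 = 54/6 = 9
te_G = (11 + 4·14 + 29)/6 = 96/6 = 16
te_H = (5 + 4·11 + 17)/6 = 66/6 = 11
te_I = (4 + 4·6 + 8)/6 = 36/6 = 6

Forward pass:
ES_A = 0; EF_A = 14
ES_B = 0; EF_B = 5
ES_C = 0; EF_C = 6
ES_D = 6; EF_D = 6+6 = 12
ES_E = max(EF_A=14, EF_B=5) = 14; EF_E = 14+4 = 18
ES_F = 12; EF_F = 12+9 = 21
ES_G = 18; EF_G = 18+16 = 34
ES_H = 5; EF_H = 5+11 = 16
ES_I = max(EF_B=5, EF_F=21, EF_G=34, EF_H=16) = 34; EF_I = 34+6 = 40
Expected project duration μ = 40 days. Critical path: A → E → G → I.

Backward pass:
LF_I = 40; LS_I = 40−6 = 34
LF_H = LS_I = 34; LS_H = 34−11 = 23
LF_G = LS_I = 34; LS_G = 34−16 = 18
LF_F = LS_I = 34; LS_F = 34−9 = 25
LF_E = LS_G = 18; LS_E = 18−4 = 14
LF_D = LS_F = 25; LS_D = 25−6 = 19
LF_C = LS_D = 19; LS_C = 19−6 = 13
LF_B = min(LS_E=14, LS_H=23, LS_I=34) = 14; LS_B = 14−5 = 9
LF_A = LS_E = 14; LS_A = 14−14 = 0
Slack_C = LS_C − ES_C = 13 − 0 = 13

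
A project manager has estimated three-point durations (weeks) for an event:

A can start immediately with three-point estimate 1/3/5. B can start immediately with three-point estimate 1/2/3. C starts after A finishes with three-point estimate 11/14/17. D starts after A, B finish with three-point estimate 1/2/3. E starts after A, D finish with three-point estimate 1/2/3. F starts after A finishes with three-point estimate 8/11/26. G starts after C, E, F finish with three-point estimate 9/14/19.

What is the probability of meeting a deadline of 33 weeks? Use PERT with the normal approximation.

0.835

te_A = (1 + 4·3 + 5)/6 = 18/6 = 3; σ²_A = ((5−1)/6)² = 0.444
te_B = (1 + 4·2 + 3)/6 = 12/6 = 2; σ²_B = ((3−1)/6)² = 0.111
te_C = (11 + 4·14 + 17)/6 = 84/6 = 14; σ²_C = ((17−11)/6)² = 1.000
te_D = (1 + 4·2 + 3)/6 = 12/6 = 2; σ²_D = ((3−1)/6)² = 0.111
te_E = (1 + 4·2 + 3)/6 = 12/6 = 2; σ²_E = ((3−1)/6)² = 0.111
te_F = (8 + 4·11 + 26)/6 = 78/6 = 13; σ²_F = ((26−8)/6)² = 9.000
te_G = (9 + 4·14 + 19)/6 = 84/6 = 14; σ²_G = ((19−9)/6)² = 2.778

Forward pass:
ES_A = 0; EF_A = 3
ES_B = 0; EF_B = 2
ES_C = 3; EF_C = 3+14 = 17
ES_D = max(EF_A=3, EF_B=2) = 3; EF_D = 3+2 = 5
ES_E = max(EF_A=3, EF_D=5) = 5; EF_E = 5+2 = 7
ES_F = 3; EF_F = 3+13 = 16
ES_G = max(EF_C=17, EF_E=7, EF_F=16) = 17; EF_G = 17+14 = 31
Expected project duration μ = 31 weeks. Critical path: A → C → G.

Variance along critical path = 0.444 + 1.000 + 2.778 = 4.222; σ = √4.222 = 2.055 weeks.
Z = (33 − 31) / 2.055 = 0.973
P(T ≤ 33) = Φ(0.973) ≈ 0.835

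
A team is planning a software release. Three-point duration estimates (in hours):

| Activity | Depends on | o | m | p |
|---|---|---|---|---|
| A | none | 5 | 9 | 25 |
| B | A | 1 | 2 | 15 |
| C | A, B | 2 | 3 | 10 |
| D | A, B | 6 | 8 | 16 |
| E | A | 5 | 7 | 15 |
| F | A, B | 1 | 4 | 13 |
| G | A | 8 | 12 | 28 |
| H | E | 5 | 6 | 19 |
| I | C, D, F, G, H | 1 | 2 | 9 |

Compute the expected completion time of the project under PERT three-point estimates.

30 hours

te_A = (5 + 4·9 + 25)/6 = 66/6 = 11
te_B = (1 + 4·2 + 15)/6 = 24/6 = 4
te_C = (2 + 4·3 + 10)/6 = 24/6 = 4
te_D = (6 + 4·8 + 16)/6 = 54/6 = 9
te_E = (5 + 4·7 + 15)/6 = 48/6 = 8
te_F = (1 + 4·4 + 13)/6 = 30/6 = 5
te_G = (8 + 4·12 + 28)/6 = 84/6 = 14
te_H = (5 + 4·6 + 19)/6 = 48/6 = 8
te_I = (1 + 4·2 + 9)/6 = 18/6 = 3

Forward pass:
ES_A = 0; EF_A = 11
ES_B = 11; EF_B = 11+4 = 15
ES_C = max(EF_A=11, EF_B=15) = 15; EF_C = 15+4 = 19
ES_D = max(EF_A=11, EF_B=15) = 15; EF_D = 15+9 = 24
ES_E = 11; EF_E = 11+8 = 19
ES_F = max(EF_A=11, EF_B=15) = 15; EF_F = 15+5 = 20
ES_G = 11; EF_G = 11+14 = 25
ES_H = 19; EF_H = 19+8 = 27
ES_I = max(EF_C=19, EF_D=24, EF_F=20, EF_G=25, EF_H=27) = 27; EF_I = 27+3 = 30
Expected project duration μ = 30 hours. Critical path: A → E → H → I.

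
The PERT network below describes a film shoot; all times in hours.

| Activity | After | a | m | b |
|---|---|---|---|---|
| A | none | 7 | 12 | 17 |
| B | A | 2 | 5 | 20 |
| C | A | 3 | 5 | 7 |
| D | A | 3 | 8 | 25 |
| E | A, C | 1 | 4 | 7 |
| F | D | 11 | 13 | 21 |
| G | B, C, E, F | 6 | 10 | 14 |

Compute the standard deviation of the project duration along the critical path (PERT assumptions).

te_A = (7 + 4·12 + 17)/6 = 72/6 = 12; σ²_A = ((17−7)/6)² = 2.778
te_B = (2 + 4·5 + 20)/6 = 42/6 = 7; σ²_B = ((20−2)/6)² = 9.000
te_C = (3 + 4·5 + 7)/6 = 30/6 = 5; σ²_C = ((7−3)/6)² = 0.444
te_D = (3 + 4·8 + 25)/6 = 60/6 = 10; σ²_D = ((25−3)/6)² = 13.444
te_E = (1 + 4·4 + 7)/6 = 24/6 = 4; σ²_E = ((7−1)/6)² = 1.000
te_F = (11 + 4·13 + 21)/6 = 84/6 = 14; σ²_F = ((21−11)/6)² = 2.778
te_G = (6 + 4·10 + 14)/6 = 60/6 = 10; σ²_G = ((14−6)/6)² = 1.778

Forward pass:
ES_A = 0; EF_A = 12
ES_B = 12; EF_B = 12+7 = 19
ES_C = 12; EF_C = 12+5 = 17
ES_D = 12; EF_D = 12+10 = 22
ES_E = max(EF_A=12, EF_C=17) = 17; EF_E = 17+4 = 21
ES_F = 22; EF_F = 22+14 = 36
ES_G = max(EF_B=19, EF_C=17, EF_E=21, EF_F=36) = 36; EF_G = 36+10 = 46
Expected project duration μ = 46 hours. Critical path: A → D → F → G.

Variance along critical path = 2.778 + 13.444 + 2.778 + 1.778 = 20.778
σ = √20.778 = 4.558 hours

4.56 hours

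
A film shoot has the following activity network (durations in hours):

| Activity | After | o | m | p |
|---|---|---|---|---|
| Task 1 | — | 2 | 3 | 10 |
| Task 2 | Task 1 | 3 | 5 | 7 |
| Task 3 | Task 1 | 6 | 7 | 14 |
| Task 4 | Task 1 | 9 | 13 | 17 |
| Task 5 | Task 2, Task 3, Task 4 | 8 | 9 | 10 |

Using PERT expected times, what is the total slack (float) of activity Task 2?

8 hours

te_Task 1 = (2 + 4·3 + 10)/6 = 24/6 = 4
te_Task 2 = (3 + 4·5 + 7)/6 = 30/6 = 5
te_Task 3 = (6 + 4·7 + 14)/6 = 48/6 = 8
te_Task 4 = (9 + 4·13 + 17)/6 = 78/6 = 13
te_Task 5 = (8 + 4·9 + 10)/6 = 54/6 = 9

Forward pass:
ES_Task 1 = 0; EF_Task 1 = 4
ES_Task 2 = 4; EF_Task 2 = 4+5 = 9
ES_Task 3 = 4; EF_Task 3 = 4+8 = 12
ES_Task 4 = 4; EF_Task 4 = 4+13 = 17
ES_Task 5 = max(EF_Task 2=9, EF_Task 3=12, EF_Task 4=17) = 17; EF_Task 5 = 17+9 = 26
Expected project duration μ = 26 hours. Critical path: Task 1 → Task 4 → Task 5.

Backward pass:
LF_Task 5 = 26; LS_Task 5 = 26−9 = 17
LF_Task 4 = LS_Task 5 = 17; LS_Task 4 = 17−13 = 4
LF_Task 3 = LS_Task 5 = 17; LS_Task 3 = 17−8 = 9
LF_Task 2 = LS_Task 5 = 17; LS_Task 2 = 17−5 = 12
LF_Task 1 = min(LS_Task 2=12, LS_Task 3=9, LS_Task 4=4) = 4; LS_Task 1 = 4−4 = 0
Slack_Task 2 = LS_Task 2 − ES_Task 2 = 12 − 4 = 8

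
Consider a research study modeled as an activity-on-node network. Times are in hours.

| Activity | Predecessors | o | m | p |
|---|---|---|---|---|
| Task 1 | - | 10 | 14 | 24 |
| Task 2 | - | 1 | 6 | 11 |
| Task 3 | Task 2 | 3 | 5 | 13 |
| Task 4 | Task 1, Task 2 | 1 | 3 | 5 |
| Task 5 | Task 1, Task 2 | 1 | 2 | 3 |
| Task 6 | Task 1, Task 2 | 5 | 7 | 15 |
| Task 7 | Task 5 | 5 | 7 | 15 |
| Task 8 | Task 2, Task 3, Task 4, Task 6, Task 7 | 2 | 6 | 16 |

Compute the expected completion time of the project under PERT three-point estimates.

32 hours

te_Task 1 = (10 + 4·14 + 24)/6 = 90/6 = 15
te_Task 2 = (1 + 4·6 + 11)/6 = 36/6 = 6
te_Task 3 = (3 + 4·5 + 13)/6 = 36/6 = 6
te_Task 4 = (1 + 4·3 + 5)/6 = 18/6 = 3
te_Task 5 = (1 + 4·2 + 3)/6 = 12/6 = 2
te_Task 6 = (5 + 4·7 + 15)/6 = 48/6 = 8
te_Task 7 = (5 + 4·7 + 15)/6 = 48/6 = 8
te_Task 8 = (2 + 4·6 + 16)/6 = 42/6 = 7

Forward pass:
ES_Task 1 = 0; EF_Task 1 = 15
ES_Task 2 = 0; EF_Task 2 = 6
ES_Task 3 = 6; EF_Task 3 = 6+6 = 12
ES_Task 4 = max(EF_Task 1=15, EF_Task 2=6) = 15; EF_Task 4 = 15+3 = 18
ES_Task 5 = max(EF_Task 1=15, EF_Task 2=6) = 15; EF_Task 5 = 15+2 = 17
ES_Task 6 = max(EF_Task 1=15, EF_Task 2=6) = 15; EF_Task 6 = 15+8 = 23
ES_Task 7 = 17; EF_Task 7 = 17+8 = 25
ES_Task 8 = max(EF_Task 2=6, EF_Task 3=12, EF_Task 4=18, EF_Task 6=23, EF_Task 7=25) = 25; EF_Task 8 = 25+7 = 32
Expected project duration μ = 32 hours. Critical path: Task 1 → Task 5 → Task 7 → Task 8.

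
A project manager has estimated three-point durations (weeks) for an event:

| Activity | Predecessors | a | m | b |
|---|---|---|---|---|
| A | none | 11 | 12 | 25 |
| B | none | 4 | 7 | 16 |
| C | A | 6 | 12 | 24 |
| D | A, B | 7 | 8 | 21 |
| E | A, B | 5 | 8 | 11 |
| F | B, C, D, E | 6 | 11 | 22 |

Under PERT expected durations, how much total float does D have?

te_A = (11 + 4·12 + 25)/6 = 84/6 = 14
te_B = (4 + 4·7 + 16)/6 = 48/6 = 8
te_C = (6 + 4·12 + 24)/6 = 78/6 = 13
te_D = (7 + 4·8 + 21)/6 = 60/6 = 10
te_E = (5 + 4·8 + 11)/6 = 48/6 = 8
te_F = (6 + 4·11 + 22)/6 = 72/6 = 12

Forward pass:
ES_A = 0; EF_A = 14
ES_B = 0; EF_B = 8
ES_C = 14; EF_C = 14+13 = 27
ES_D = max(EF_A=14, EF_B=8) = 14; EF_D = 14+10 = 24
ES_E = max(EF_A=14, EF_B=8) = 14; EF_E = 14+8 = 22
ES_F = max(EF_B=8, EF_C=27, EF_D=24, EF_E=22) = 27; EF_F = 27+12 = 39
Expected project duration μ = 39 weeks. Critical path: A → C → F.

Backward pass:
LF_F = 39; LS_F = 39−12 = 27
LF_E = LS_F = 27; LS_E = 27−8 = 19
LF_D = LS_F = 27; LS_D = 27−10 = 17
LF_C = LS_F = 27; LS_C = 27−13 = 14
LF_B = min(LS_D=17, LS_E=19, LS_F=27) = 17; LS_B = 17−8 = 9
LF_A = min(LS_C=14, LS_D=17, LS_E=19) = 14; LS_A = 14−14 = 0
Slack_D = LS_D − ES_D = 17 − 14 = 3

3 weeks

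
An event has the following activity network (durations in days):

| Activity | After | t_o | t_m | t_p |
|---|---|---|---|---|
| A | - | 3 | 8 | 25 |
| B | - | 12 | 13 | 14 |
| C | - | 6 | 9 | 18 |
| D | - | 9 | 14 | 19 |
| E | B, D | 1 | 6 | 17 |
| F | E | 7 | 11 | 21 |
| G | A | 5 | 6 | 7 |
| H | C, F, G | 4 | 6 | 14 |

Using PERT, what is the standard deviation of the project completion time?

4.26 days

te_A = (3 + 4·8 + 25)/6 = 60/6 = 10; σ²_A = ((25−3)/6)² = 13.444
te_B = (12 + 4·13 + 14)/6 = 78/6 = 13; σ²_B = ((14−12)/6)² = 0.111
te_C = (6 + 4·9 + 18)/6 = 60/6 = 10; σ²_C = ((18−6)/6)² = 4.000
te_D = (9 + 4·14 + 19)/6 = 84/6 = 14; σ²_D = ((19−9)/6)² = 2.778
te_E = (1 + 4·6 + 17)/6 = 42/6 = 7; σ²_E = ((17−1)/6)² = 7.111
te_F = (7 + 4·11 + 21)/6 = 72/6 = 12; σ²_F = ((21−7)/6)² = 5.444
te_G = (5 + 4·6 + 7)/6 = 36/6 = 6; σ²_G = ((7−5)/6)² = 0.111
te_H = (4 + 4·6 + 14)/6 = 42/6 = 7; σ²_H = ((14−4)/6)² = 2.778

Forward pass:
ES_A = 0; EF_A = 10
ES_B = 0; EF_B = 13
ES_C = 0; EF_C = 10
ES_D = 0; EF_D = 14
ES_E = max(EF_B=13, EF_D=14) = 14; EF_E = 14+7 = 21
ES_F = 21; EF_F = 21+12 = 33
ES_G = 10; EF_G = 10+6 = 16
ES_H = max(EF_C=10, EF_F=33, EF_G=16) = 33; EF_H = 33+7 = 40
Expected project duration μ = 40 days. Critical path: D → E → F → H.

Variance along critical path = 2.778 + 7.111 + 5.444 + 2.778 = 18.111
σ = √18.111 = 4.256 days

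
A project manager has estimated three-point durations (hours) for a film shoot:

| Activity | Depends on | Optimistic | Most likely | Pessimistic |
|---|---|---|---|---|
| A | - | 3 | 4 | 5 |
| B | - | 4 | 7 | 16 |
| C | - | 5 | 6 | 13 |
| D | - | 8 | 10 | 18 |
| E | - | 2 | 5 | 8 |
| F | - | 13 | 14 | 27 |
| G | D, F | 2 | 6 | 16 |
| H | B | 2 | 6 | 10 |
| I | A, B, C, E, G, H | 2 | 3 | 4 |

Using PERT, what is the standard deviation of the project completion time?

te_A = (3 + 4·4 + 5)/6 = 24/6 = 4; σ²_A = ((5−3)/6)² = 0.111
te_B = (4 + 4·7 + 16)/6 = 48/6 = 8; σ²_B = ((16−4)/6)² = 4.000
te_C = (5 + 4·6 + 13)/6 = 42/6 = 7; σ²_C = ((13−5)/6)² = 1.778
te_D = (8 + 4·10 + 18)/6 = 66/6 = 11; σ²_D = ((18−8)/6)² = 2.778
te_E = (2 + 4·5 + 8)/6 = 30/6 = 5; σ²_E = ((8−2)/6)² = 1.000
te_F = (13 + 4·14 + 27)/6 = 96/6 = 16; σ²_F = ((27−13)/6)² = 5.444
te_G = (2 + 4·6 + 16)/6 = 42/6 = 7; σ²_G = ((16−2)/6)² = 5.444
te_H = (2 + 4·6 + 10)/6 = 36/6 = 6; σ²_H = ((10−2)/6)² = 1.778
te_I = (2 + 4·3 + 4)/6 = 18/6 = 3; σ²_I = ((4−2)/6)² = 0.111

Forward pass:
ES_A = 0; EF_A = 4
ES_B = 0; EF_B = 8
ES_C = 0; EF_C = 7
ES_D = 0; EF_D = 11
ES_E = 0; EF_E = 5
ES_F = 0; EF_F = 16
ES_G = max(EF_D=11, EF_F=16) = 16; EF_G = 16+7 = 23
ES_H = 8; EF_H = 8+6 = 14
ES_I = max(EF_A=4, EF_B=8, EF_C=7, EF_E=5, EF_G=23, EF_H=14) = 23; EF_I = 23+3 = 26
Expected project duration μ = 26 hours. Critical path: F → G → I.

Variance along critical path = 5.444 + 5.444 + 0.111 = 11.000
σ = √11.000 = 3.317 hours

3.32 hours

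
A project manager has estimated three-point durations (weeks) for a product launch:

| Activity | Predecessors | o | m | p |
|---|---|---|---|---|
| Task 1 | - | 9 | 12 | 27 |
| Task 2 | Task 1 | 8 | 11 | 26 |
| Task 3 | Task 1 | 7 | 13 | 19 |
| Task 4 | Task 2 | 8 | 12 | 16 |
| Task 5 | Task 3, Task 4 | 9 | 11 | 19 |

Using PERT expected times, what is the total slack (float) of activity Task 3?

te_Task 1 = (9 + 4·12 + 27)/6 = 84/6 = 14
te_Task 2 = (8 + 4·11 + 26)/6 = 78/6 = 13
te_Task 3 = (7 + 4·13 + 19)/6 = 78/6 = 13
te_Task 4 = (8 + 4·12 + 16)/6 = 72/6 = 12
te_Task 5 = (9 + 4·11 + 19)/6 = 72/6 = 12

Forward pass:
ES_Task 1 = 0; EF_Task 1 = 14
ES_Task 2 = 14; EF_Task 2 = 14+13 = 27
ES_Task 3 = 14; EF_Task 3 = 14+13 = 27
ES_Task 4 = 27; EF_Task 4 = 27+12 = 39
ES_Task 5 = max(EF_Task 3=27, EF_Task 4=39) = 39; EF_Task 5 = 39+12 = 51
Expected project duration μ = 51 weeks. Critical path: Task 1 → Task 2 → Task 4 → Task 5.

Backward pass:
LF_Task 5 = 51; LS_Task 5 = 51−12 = 39
LF_Task 4 = LS_Task 5 = 39; LS_Task 4 = 39−12 = 27
LF_Task 3 = LS_Task 5 = 39; LS_Task 3 = 39−13 = 26
LF_Task 2 = LS_Task 4 = 27; LS_Task 2 = 27−13 = 14
LF_Task 1 = min(LS_Task 2=14, LS_Task 3=26) = 14; LS_Task 1 = 14−14 = 0
Slack_Task 3 = LS_Task 3 − ES_Task 3 = 26 − 14 = 12

12 weeks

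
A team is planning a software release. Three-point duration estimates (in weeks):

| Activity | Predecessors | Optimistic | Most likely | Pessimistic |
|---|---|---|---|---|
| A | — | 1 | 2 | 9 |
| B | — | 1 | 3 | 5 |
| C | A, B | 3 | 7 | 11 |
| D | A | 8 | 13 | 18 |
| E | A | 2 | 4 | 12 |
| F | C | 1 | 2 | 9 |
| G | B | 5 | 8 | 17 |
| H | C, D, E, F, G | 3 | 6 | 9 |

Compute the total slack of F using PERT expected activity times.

te_A = (1 + 4·2 + 9)/6 = 18/6 = 3
te_B = (1 + 4·3 + 5)/6 = 18/6 = 3
te_C = (3 + 4·7 + 11)/6 = 42/6 = 7
te_D = (8 + 4·13 + 18)/6 = 78/6 = 13
te_E = (2 + 4·4 + 12)/6 = 30/6 = 5
te_F = (1 + 4·2 + 9)/6 = 18/6 = 3
te_G = (5 + 4·8 + 17)/6 = 54/6 = 9
te_H = (3 + 4·6 + 9)/6 = 36/6 = 6

Forward pass:
ES_A = 0; EF_A = 3
ES_B = 0; EF_B = 3
ES_C = max(EF_A=3, EF_B=3) = 3; EF_C = 3+7 = 10
ES_D = 3; EF_D = 3+13 = 16
ES_E = 3; EF_E = 3+5 = 8
ES_F = 10; EF_F = 10+3 = 13
ES_G = 3; EF_G = 3+9 = 12
ES_H = max(EF_C=10, EF_D=16, EF_E=8, EF_F=13, EF_G=12) = 16; EF_H = 16+6 = 22
Expected project duration μ = 22 weeks. Critical path: A → D → H.

Backward pass:
LF_H = 22; LS_H = 22−6 = 16
LF_G = LS_H = 16; LS_G = 16−9 = 7
LF_F = LS_H = 16; LS_F = 16−3 = 13
LF_E = LS_H = 16; LS_E = 16−5 = 11
LF_D = LS_H = 16; LS_D = 16−13 = 3
LF_C = min(LS_F=13, LS_H=16) = 13; LS_C = 13−7 = 6
LF_B = min(LS_C=6, LS_G=7) = 6; LS_B = 6−3 = 3
LF_A = min(LS_C=6, LS_D=3, LS_E=11) = 3; LS_A = 3−3 = 0
Slack_F = LS_F − ES_F = 13 − 10 = 3

3 weeks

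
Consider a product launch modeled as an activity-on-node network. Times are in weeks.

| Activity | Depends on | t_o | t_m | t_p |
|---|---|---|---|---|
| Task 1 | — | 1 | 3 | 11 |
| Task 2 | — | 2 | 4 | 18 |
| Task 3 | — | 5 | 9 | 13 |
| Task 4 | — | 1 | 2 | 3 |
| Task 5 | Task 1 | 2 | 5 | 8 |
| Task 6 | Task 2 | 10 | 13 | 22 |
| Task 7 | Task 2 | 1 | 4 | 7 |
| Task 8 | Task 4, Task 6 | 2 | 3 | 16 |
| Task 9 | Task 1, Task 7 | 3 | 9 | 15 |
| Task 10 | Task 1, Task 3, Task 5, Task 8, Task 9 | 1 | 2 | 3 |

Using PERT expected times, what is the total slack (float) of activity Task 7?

te_Task 1 = (1 + 4·3 + 11)/6 = 24/6 = 4
te_Task 2 = (2 + 4·4 + 18)/6 = 36/6 = 6
te_Task 3 = (5 + 4·9 + 13)/6 = 54/6 = 9
te_Task 4 = (1 + 4·2 + 3)/6 = 12/6 = 2
te_Task 5 = (2 + 4·5 + 8)/6 = 30/6 = 5
te_Task 6 = (10 + 4·13 + 22)/6 = 84/6 = 14
te_Task 7 = (1 + 4·4 + 7)/6 = 24/6 = 4
te_Task 8 = (2 + 4·3 + 16)/6 = 30/6 = 5
te_Task 9 = (3 + 4·9 + 15)/6 = 54/6 = 9
te_Task 10 = (1 + 4·2 + 3)/6 = 12/6 = 2

Forward pass:
ES_Task 1 = 0; EF_Task 1 = 4
ES_Task 2 = 0; EF_Task 2 = 6
ES_Task 3 = 0; EF_Task 3 = 9
ES_Task 4 = 0; EF_Task 4 = 2
ES_Task 5 = 4; EF_Task 5 = 4+5 = 9
ES_Task 6 = 6; EF_Task 6 = 6+14 = 20
ES_Task 7 = 6; EF_Task 7 = 6+4 = 10
ES_Task 8 = max(EF_Task 4=2, EF_Task 6=20) = 20; EF_Task 8 = 20+5 = 25
ES_Task 9 = max(EF_Task 1=4, EF_Task 7=10) = 10; EF_Task 9 = 10+9 = 19
ES_Task 10 = max(EF_Task 1=4, EF_Task 3=9, EF_Task 5=9, EF_Task 8=25, EF_Task 9=19) = 25; EF_Task 10 = 25+2 = 27
Expected project duration μ = 27 weeks. Critical path: Task 2 → Task 6 → Task 8 → Task 10.

Backward pass:
LF_Task 10 = 27; LS_Task 10 = 27−2 = 25
LF_Task 9 = LS_Task 10 = 25; LS_Task 9 = 25−9 = 16
LF_Task 8 = LS_Task 10 = 25; LS_Task 8 = 25−5 = 20
LF_Task 7 = LS_Task 9 = 16; LS_Task 7 = 16−4 = 12
LF_Task 6 = LS_Task 8 = 20; LS_Task 6 = 20−14 = 6
LF_Task 5 = LS_Task 10 = 25; LS_Task 5 = 25−5 = 20
LF_Task 4 = LS_Task 8 = 20; LS_Task 4 = 20−2 = 18
LF_Task 3 = LS_Task 10 = 25; LS_Task 3 = 25−9 = 16
LF_Task 2 = min(LS_Task 6=6, LS_Task 7=12) = 6; LS_Task 2 = 6−6 = 0
LF_Task 1 = min(LS_Task 5=20, LS_Task 9=16, LS_Task 10=25) = 16; LS_Task 1 = 16−4 = 12
Slack_Task 7 = LS_Task 7 − ES_Task 7 = 12 − 6 = 6

6 weeks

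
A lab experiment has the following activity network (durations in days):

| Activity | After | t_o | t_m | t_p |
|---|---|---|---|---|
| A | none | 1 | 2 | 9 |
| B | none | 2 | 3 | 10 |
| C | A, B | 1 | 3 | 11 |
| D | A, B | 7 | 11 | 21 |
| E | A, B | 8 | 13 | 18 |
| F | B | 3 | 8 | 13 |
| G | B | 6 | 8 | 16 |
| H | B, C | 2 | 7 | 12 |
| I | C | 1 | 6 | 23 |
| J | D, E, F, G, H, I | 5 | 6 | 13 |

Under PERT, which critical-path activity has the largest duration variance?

E

te_A = (1 + 4·2 + 9)/6 = 18/6 = 3; σ²_A = ((9−1)/6)² = 1.778
te_B = (2 + 4·3 + 10)/6 = 24/6 = 4; σ²_B = ((10−2)/6)² = 1.778
te_C = (1 + 4·3 + 11)/6 = 24/6 = 4; σ²_C = ((11−1)/6)² = 2.778
te_D = (7 + 4·11 + 21)/6 = 72/6 = 12; σ²_D = ((21−7)/6)² = 5.444
te_E = (8 + 4·13 + 18)/6 = 78/6 = 13; σ²_E = ((18−8)/6)² = 2.778
te_F = (3 + 4·8 + 13)/6 = 48/6 = 8; σ²_F = ((13−3)/6)² = 2.778
te_G = (6 + 4·8 + 16)/6 = 54/6 = 9; σ²_G = ((16−6)/6)² = 2.778
te_H = (2 + 4·7 + 12)/6 = 42/6 = 7; σ²_H = ((12−2)/6)² = 2.778
te_I = (1 + 4·6 + 23)/6 = 48/6 = 8; σ²_I = ((23−1)/6)² = 13.444
te_J = (5 + 4·6 + 13)/6 = 42/6 = 7; σ²_J = ((13−5)/6)² = 1.778

Forward pass:
ES_A = 0; EF_A = 3
ES_B = 0; EF_B = 4
ES_C = max(EF_A=3, EF_B=4) = 4; EF_C = 4+4 = 8
ES_D = max(EF_A=3, EF_B=4) = 4; EF_D = 4+12 = 16
ES_E = max(EF_A=3, EF_B=4) = 4; EF_E = 4+13 = 17
ES_F = 4; EF_F = 4+8 = 12
ES_G = 4; EF_G = 4+9 = 13
ES_H = max(EF_B=4, EF_C=8) = 8; EF_H = 8+7 = 15
ES_I = 8; EF_I = 8+8 = 16
ES_J = max(EF_D=16, EF_E=17, EF_F=12, EF_G=13, EF_H=15, EF_I=16) = 17; EF_J = 17+7 = 24
Expected project duration μ = 24 days. Critical path: B → E → J.

Variances on critical path: σ²_B=1.778, σ²_E=2.778, σ²_J=1.778.
Largest is σ²_E = 2.778.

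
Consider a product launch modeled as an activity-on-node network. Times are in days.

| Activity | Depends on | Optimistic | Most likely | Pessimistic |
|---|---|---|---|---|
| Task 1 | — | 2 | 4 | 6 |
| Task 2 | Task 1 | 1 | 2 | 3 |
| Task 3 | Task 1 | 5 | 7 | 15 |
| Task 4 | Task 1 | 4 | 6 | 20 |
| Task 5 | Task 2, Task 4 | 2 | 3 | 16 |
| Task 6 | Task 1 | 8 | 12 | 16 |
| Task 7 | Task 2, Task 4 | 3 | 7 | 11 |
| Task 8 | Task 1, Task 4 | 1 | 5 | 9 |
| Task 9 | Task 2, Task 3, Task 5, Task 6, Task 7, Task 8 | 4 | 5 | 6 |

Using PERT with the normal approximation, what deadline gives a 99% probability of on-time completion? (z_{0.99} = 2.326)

31.1 days

te_Task 1 = (2 + 4·4 + 6)/6 = 24/6 = 4; σ²_Task 1 = ((6−2)/6)² = 0.444
te_Task 2 = (1 + 4·2 + 3)/6 = 12/6 = 2; σ²_Task 2 = ((3−1)/6)² = 0.111
te_Task 3 = (5 + 4·7 + 15)/6 = 48/6 = 8; σ²_Task 3 = ((15−5)/6)² = 2.778
te_Task 4 = (4 + 4·6 + 20)/6 = 48/6 = 8; σ²_Task 4 = ((20−4)/6)² = 7.111
te_Task 5 = (2 + 4·3 + 16)/6 = 30/6 = 5; σ²_Task 5 = ((16−2)/6)² = 5.444
te_Task 6 = (8 + 4·12 + 16)/6 = 72/6 = 12; σ²_Task 6 = ((16−8)/6)² = 1.778
te_Task 7 = (3 + 4·7 + 11)/6 = 42/6 = 7; σ²_Task 7 = ((11−3)/6)² = 1.778
te_Task 8 = (1 + 4·5 + 9)/6 = 30/6 = 5; σ²_Task 8 = ((9−1)/6)² = 1.778
te_Task 9 = (4 + 4·5 + 6)/6 = 30/6 = 5; σ²_Task 9 = ((6−4)/6)² = 0.111

Forward pass:
ES_Task 1 = 0; EF_Task 1 = 4
ES_Task 2 = 4; EF_Task 2 = 4+2 = 6
ES_Task 3 = 4; EF_Task 3 = 4+8 = 12
ES_Task 4 = 4; EF_Task 4 = 4+8 = 12
ES_Task 5 = max(EF_Task 2=6, EF_Task 4=12) = 12; EF_Task 5 = 12+5 = 17
ES_Task 6 = 4; EF_Task 6 = 4+12 = 16
ES_Task 7 = max(EF_Task 2=6, EF_Task 4=12) = 12; EF_Task 7 = 12+7 = 19
ES_Task 8 = max(EF_Task 1=4, EF_Task 4=12) = 12; EF_Task 8 = 12+5 = 17
ES_Task 9 = max(EF_Task 2=6, EF_Task 3=12, EF_Task 5=17, EF_Task 6=16, EF_Task 7=19, EF_Task 8=17) = 19; EF_Task 9 = 19+5 = 24
Expected project duration μ = 24 days. Critical path: Task 1 → Task 4 → Task 7 → Task 9.

Variance along critical path = 0.444 + 7.111 + 1.778 + 0.111 = 9.444; σ = 3.073 days.
D = μ + z·σ = 24 + 2.326·3.073 = 31.1 days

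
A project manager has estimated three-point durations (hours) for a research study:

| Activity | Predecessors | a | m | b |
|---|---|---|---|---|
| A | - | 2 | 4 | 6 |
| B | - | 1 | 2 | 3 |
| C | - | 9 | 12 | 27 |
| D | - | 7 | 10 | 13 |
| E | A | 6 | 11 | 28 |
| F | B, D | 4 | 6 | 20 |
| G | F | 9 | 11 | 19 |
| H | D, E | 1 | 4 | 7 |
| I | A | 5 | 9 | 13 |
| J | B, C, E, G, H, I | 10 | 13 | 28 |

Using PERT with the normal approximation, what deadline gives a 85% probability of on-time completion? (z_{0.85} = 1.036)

te_A = (2 + 4·4 + 6)/6 = 24/6 = 4; σ²_A = ((6−2)/6)² = 0.444
te_B = (1 + 4·2 + 3)/6 = 12/6 = 2; σ²_B = ((3−1)/6)² = 0.111
te_C = (9 + 4·12 + 27)/6 = 84/6 = 14; σ²_C = ((27−9)/6)² = 9.000
te_D = (7 + 4·10 + 13)/6 = 60/6 = 10; σ²_D = ((13−7)/6)² = 1.000
te_E = (6 + 4·11 + 28)/6 = 78/6 = 13; σ²_E = ((28−6)/6)² = 13.444
te_F = (4 + 4·6 + 20)/6 = 48/6 = 8; σ²_F = ((20−4)/6)² = 7.111
te_G = (9 + 4·11 + 19)/6 = 72/6 = 12; σ²_G = ((19−9)/6)² = 2.778
te_H = (1 + 4·4 + 7)/6 = 24/6 = 4; σ²_H = ((7−1)/6)² = 1.000
te_I = (5 + 4·9 + 13)/6 = 54/6 = 9; σ²_I = ((13−5)/6)² = 1.778
te_J = (10 + 4·13 + 28)/6 = 90/6 = 15; σ²_J = ((28−10)/6)² = 9.000

Forward pass:
ES_A = 0; EF_A = 4
ES_B = 0; EF_B = 2
ES_C = 0; EF_C = 14
ES_D = 0; EF_D = 10
ES_E = 4; EF_E = 4+13 = 17
ES_F = max(EF_B=2, EF_D=10) = 10; EF_F = 10+8 = 18
ES_G = 18; EF_G = 18+12 = 30
ES_H = max(EF_D=10, EF_E=17) = 17; EF_H = 17+4 = 21
ES_I = 4; EF_I = 4+9 = 13
ES_J = max(EF_B=2, EF_C=14, EF_E=17, EF_G=30, EF_H=21, EF_I=13) = 30; EF_J = 30+15 = 45
Expected project duration μ = 45 hours. Critical path: D → F → G → J.

Variance along critical path = 1.000 + 7.111 + 2.778 + 9.000 = 19.889; σ = 4.460 hours.
D = μ + z·σ = 45 + 1.036·4.460 = 49.6 hours

49.6 hours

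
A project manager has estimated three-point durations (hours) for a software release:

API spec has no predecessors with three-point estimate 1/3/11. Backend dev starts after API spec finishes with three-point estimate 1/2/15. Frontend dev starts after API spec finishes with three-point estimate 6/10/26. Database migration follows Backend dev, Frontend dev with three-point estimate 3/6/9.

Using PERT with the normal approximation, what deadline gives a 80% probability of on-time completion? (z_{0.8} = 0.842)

25.2 hours

te_API spec = (1 + 4·3 + 11)/6 = 24/6 = 4; σ²_API spec = ((11−1)/6)² = 2.778
te_Backend dev = (1 + 4·2 + 15)/6 = 24/6 = 4; σ²_Backend dev = ((15−1)/6)² = 5.444
te_Frontend dev = (6 + 4·10 + 26)/6 = 72/6 = 12; σ²_Frontend dev = ((26−6)/6)² = 11.111
te_Database migration = (3 + 4·6 + 9)/6 = 36/6 = 6; σ²_Database migration = ((9−3)/6)² = 1.000

Forward pass:
ES_API spec = 0; EF_API spec = 4
ES_Backend dev = 4; EF_Backend dev = 4+4 = 8
ES_Frontend dev = 4; EF_Frontend dev = 4+12 = 16
ES_Database migration = max(EF_Backend dev=8, EF_Frontend dev=16) = 16; EF_Database migration = 16+6 = 22
Expected project duration μ = 22 hours. Critical path: API spec → Frontend dev → Database migration.

Variance along critical path = 2.778 + 11.111 + 1.000 = 14.889; σ = 3.859 hours.
D = μ + z·σ = 22 + 0.842·3.859 = 25.2 hours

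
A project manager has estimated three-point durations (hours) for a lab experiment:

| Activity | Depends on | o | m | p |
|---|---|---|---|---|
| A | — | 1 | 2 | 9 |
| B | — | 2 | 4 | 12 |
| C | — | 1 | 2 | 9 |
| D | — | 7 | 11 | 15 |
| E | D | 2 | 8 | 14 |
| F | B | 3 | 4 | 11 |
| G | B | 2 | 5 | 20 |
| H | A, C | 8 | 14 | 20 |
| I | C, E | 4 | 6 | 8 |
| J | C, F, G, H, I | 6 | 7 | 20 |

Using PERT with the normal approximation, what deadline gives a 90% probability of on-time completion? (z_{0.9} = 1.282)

te_A = (1 + 4·2 + 9)/6 = 18/6 = 3; σ²_A = ((9−1)/6)² = 1.778
te_B = (2 + 4·4 + 12)/6 = 30/6 = 5; σ²_B = ((12−2)/6)² = 2.778
te_C = (1 + 4·2 + 9)/6 = 18/6 = 3; σ²_C = ((9−1)/6)² = 1.778
te_D = (7 + 4·11 + 15)/6 = 66/6 = 11; σ²_D = ((15−7)/6)² = 1.778
te_E = (2 + 4·8 + 14)/6 = 48/6 = 8; σ²_E = ((14−2)/6)² = 4.000
te_F = (3 + 4·4 + 11)/6 = 30/6 = 5; σ²_F = ((11−3)/6)² = 1.778
te_G = (2 + 4·5 + 20)/6 = 42/6 = 7; σ²_G = ((20−2)/6)² = 9.000
te_H = (8 + 4·14 + 20)/6 = 84/6 = 14; σ²_H = ((20−8)/6)² = 4.000
te_I = (4 + 4·6 + 8)/6 = 36/6 = 6; σ²_I = ((8−4)/6)² = 0.444
te_J = (6 + 4·7 + 20)/6 = 54/6 = 9; σ²_J = ((20−6)/6)² = 5.444

Forward pass:
ES_A = 0; EF_A = 3
ES_B = 0; EF_B = 5
ES_C = 0; EF_C = 3
ES_D = 0; EF_D = 11
ES_E = 11; EF_E = 11+8 = 19
ES_F = 5; EF_F = 5+5 = 10
ES_G = 5; EF_G = 5+7 = 12
ES_H = max(EF_A=3, EF_C=3) = 3; EF_H = 3+14 = 17
ES_I = max(EF_C=3, EF_E=19) = 19; EF_I = 19+6 = 25
ES_J = max(EF_C=3, EF_F=10, EF_G=12, EF_H=17, EF_I=25) = 25; EF_J = 25+9 = 34
Expected project duration μ = 34 hours. Critical path: D → E → I → J.

Variance along critical path = 1.778 + 4.000 + 0.444 + 5.444 = 11.667; σ = 3.416 hours.
D = μ + z·σ = 34 + 1.282·3.416 = 38.4 hours

38.4 hours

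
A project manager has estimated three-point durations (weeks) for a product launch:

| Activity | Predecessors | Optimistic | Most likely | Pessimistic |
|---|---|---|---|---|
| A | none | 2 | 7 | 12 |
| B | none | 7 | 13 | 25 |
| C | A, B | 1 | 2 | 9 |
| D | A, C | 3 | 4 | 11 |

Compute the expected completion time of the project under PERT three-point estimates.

22 weeks

te_A = (2 + 4·7 + 12)/6 = 42/6 = 7
te_B = (7 + 4·13 + 25)/6 = 84/6 = 14
te_C = (1 + 4·2 + 9)/6 = 18/6 = 3
te_D = (3 + 4·4 + 11)/6 = 30/6 = 5

Forward pass:
ES_A = 0; EF_A = 7
ES_B = 0; EF_B = 14
ES_C = max(EF_A=7, EF_B=14) = 14; EF_C = 14+3 = 17
ES_D = max(EF_A=7, EF_C=17) = 17; EF_D = 17+5 = 22
Expected project duration μ = 22 weeks. Critical path: B → C → D.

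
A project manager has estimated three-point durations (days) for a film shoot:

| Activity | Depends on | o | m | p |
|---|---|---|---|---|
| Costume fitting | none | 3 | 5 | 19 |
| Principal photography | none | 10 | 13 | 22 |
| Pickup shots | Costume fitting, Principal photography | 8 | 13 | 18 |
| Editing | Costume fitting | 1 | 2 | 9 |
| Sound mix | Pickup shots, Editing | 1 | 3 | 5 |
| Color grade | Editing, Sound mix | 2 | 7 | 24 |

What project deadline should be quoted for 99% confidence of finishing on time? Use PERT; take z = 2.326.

49.6 days

te_Costume fitting = (3 + 4·5 + 19)/6 = 42/6 = 7; σ²_Costume fitting = ((19−3)/6)² = 7.111
te_Principal photography = (10 + 4·13 + 22)/6 = 84/6 = 14; σ²_Principal photography = ((22−10)/6)² = 4.000
te_Pickup shots = (8 + 4·13 + 18)/6 = 78/6 = 13; σ²_Pickup shots = ((18−8)/6)² = 2.778
te_Editing = (1 + 4·2 + 9)/6 = 18/6 = 3; σ²_Editing = ((9−1)/6)² = 1.778
te_Sound mix = (1 + 4·3 + 5)/6 = 18/6 = 3; σ²_Sound mix = ((5−1)/6)² = 0.444
te_Color grade = (2 + 4·7 + 24)/6 = 54/6 = 9; σ²_Color grade = ((24−2)/6)² = 13.444

Forward pass:
ES_Costume fitting = 0; EF_Costume fitting = 7
ES_Principal photography = 0; EF_Principal photography = 14
ES_Pickup shots = max(EF_Costume fitting=7, EF_Principal photography=14) = 14; EF_Pickup shots = 14+13 = 27
ES_Editing = 7; EF_Editing = 7+3 = 10
ES_Sound mix = max(EF_Pickup shots=27, EF_Editing=10) = 27; EF_Sound mix = 27+3 = 30
ES_Color grade = max(EF_Editing=10, EF_Sound mix=30) = 30; EF_Color grade = 30+9 = 39
Expected project duration μ = 39 days. Critical path: Principal photography → Pickup shots → Sound mix → Color grade.

Variance along critical path = 4.000 + 2.778 + 0.444 + 13.444 = 20.667; σ = 4.546 days.
D = μ + z·σ = 39 + 2.326·4.546 = 49.6 days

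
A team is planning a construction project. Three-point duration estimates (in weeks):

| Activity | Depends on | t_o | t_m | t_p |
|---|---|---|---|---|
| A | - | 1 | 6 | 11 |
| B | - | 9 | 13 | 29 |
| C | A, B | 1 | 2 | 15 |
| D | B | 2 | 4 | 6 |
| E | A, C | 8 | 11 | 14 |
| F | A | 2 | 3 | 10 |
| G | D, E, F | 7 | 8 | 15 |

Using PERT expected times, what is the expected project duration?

te_A = (1 + 4·6 + 11)/6 = 36/6 = 6
te_B = (9 + 4·13 + 29)/6 = 90/6 = 15
te_C = (1 + 4·2 + 15)/6 = 24/6 = 4
te_D = (2 + 4·4 + 6)/6 = 24/6 = 4
te_E = (8 + 4·11 + 14)/6 = 66/6 = 11
te_F = (2 + 4·3 + 10)/6 = 24/6 = 4
te_G = (7 + 4·8 + 15)/6 = 54/6 = 9

Forward pass:
ES_A = 0; EF_A = 6
ES_B = 0; EF_B = 15
ES_C = max(EF_A=6, EF_B=15) = 15; EF_C = 15+4 = 19
ES_D = 15; EF_D = 15+4 = 19
ES_E = max(EF_A=6, EF_C=19) = 19; EF_E = 19+11 = 30
ES_F = 6; EF_F = 6+4 = 10
ES_G = max(EF_D=19, EF_E=30, EF_F=10) = 30; EF_G = 30+9 = 39
Expected project duration μ = 39 weeks. Critical path: B → C → E → G.

39 weeks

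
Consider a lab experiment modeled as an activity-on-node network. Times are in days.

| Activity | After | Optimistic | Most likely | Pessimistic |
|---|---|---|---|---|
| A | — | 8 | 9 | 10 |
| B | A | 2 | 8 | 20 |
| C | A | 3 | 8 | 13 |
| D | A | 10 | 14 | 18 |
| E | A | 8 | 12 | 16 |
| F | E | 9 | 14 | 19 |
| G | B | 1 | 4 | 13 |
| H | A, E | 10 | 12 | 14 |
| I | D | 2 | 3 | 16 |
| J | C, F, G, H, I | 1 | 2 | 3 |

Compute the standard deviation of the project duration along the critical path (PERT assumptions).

2.19 days

te_A = (8 + 4·9 + 10)/6 = 54/6 = 9; σ²_A = ((10−8)/6)² = 0.111
te_B = (2 + 4·8 + 20)/6 = 54/6 = 9; σ²_B = ((20−2)/6)² = 9.000
te_C = (3 + 4·8 + 13)/6 = 48/6 = 8; σ²_C = ((13−3)/6)² = 2.778
te_D = (10 + 4·14 + 18)/6 = 84/6 = 14; σ²_D = ((18−10)/6)² = 1.778
te_E = (8 + 4·12 + 16)/6 = 72/6 = 12; σ²_E = ((16−8)/6)² = 1.778
te_F = (9 + 4·14 + 19)/6 = 84/6 = 14; σ²_F = ((19−9)/6)² = 2.778
te_G = (1 + 4·4 + 13)/6 = 30/6 = 5; σ²_G = ((13−1)/6)² = 4.000
te_H = (10 + 4·12 + 14)/6 = 72/6 = 12; σ²_H = ((14−10)/6)² = 0.444
te_I = (2 + 4·3 + 16)/6 = 30/6 = 5; σ²_I = ((16−2)/6)² = 5.444
te_J = (1 + 4·2 + 3)/6 = 12/6 = 2; σ²_J = ((3−1)/6)² = 0.111

Forward pass:
ES_A = 0; EF_A = 9
ES_B = 9; EF_B = 9+9 = 18
ES_C = 9; EF_C = 9+8 = 17
ES_D = 9; EF_D = 9+14 = 23
ES_E = 9; EF_E = 9+12 = 21
ES_F = 21; EF_F = 21+14 = 35
ES_G = 18; EF_G = 18+5 = 23
ES_H = max(EF_A=9, EF_E=21) = 21; EF_H = 21+12 = 33
ES_I = 23; EF_I = 23+5 = 28
ES_J = max(EF_C=17, EF_F=35, EF_G=23, EF_H=33, EF_I=28) = 35; EF_J = 35+2 = 37
Expected project duration μ = 37 days. Critical path: A → E → F → J.

Variance along critical path = 0.111 + 1.778 + 2.778 + 0.111 = 4.778
σ = √4.778 = 2.186 days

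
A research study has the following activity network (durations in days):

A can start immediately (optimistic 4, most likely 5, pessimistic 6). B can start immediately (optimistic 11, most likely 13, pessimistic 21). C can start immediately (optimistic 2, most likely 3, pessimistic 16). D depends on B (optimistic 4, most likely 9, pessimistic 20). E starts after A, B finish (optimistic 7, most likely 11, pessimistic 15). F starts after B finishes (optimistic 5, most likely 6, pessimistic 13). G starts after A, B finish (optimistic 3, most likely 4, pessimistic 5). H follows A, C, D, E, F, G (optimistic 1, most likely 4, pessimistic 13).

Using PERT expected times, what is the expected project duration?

30 days

te_A = (4 + 4·5 + 6)/6 = 30/6 = 5
te_B = (11 + 4·13 + 21)/6 = 84/6 = 14
te_C = (2 + 4·3 + 16)/6 = 30/6 = 5
te_D = (4 + 4·9 + 20)/6 = 60/6 = 10
te_E = (7 + 4·11 + 15)/6 = 66/6 = 11
te_F = (5 + 4·6 + 13)/6 = 42/6 = 7
te_G = (3 + 4·4 + 5)/6 = 24/6 = 4
te_H = (1 + 4·4 + 13)/6 = 30/6 = 5

Forward pass:
ES_A = 0; EF_A = 5
ES_B = 0; EF_B = 14
ES_C = 0; EF_C = 5
ES_D = 14; EF_D = 14+10 = 24
ES_E = max(EF_A=5, EF_B=14) = 14; EF_E = 14+11 = 25
ES_F = 14; EF_F = 14+7 = 21
ES_G = max(EF_A=5, EF_B=14) = 14; EF_G = 14+4 = 18
ES_H = max(EF_A=5, EF_C=5, EF_D=24, EF_E=25, EF_F=21, EF_G=18) = 25; EF_H = 25+5 = 30
Expected project duration μ = 30 days. Critical path: B → E → H.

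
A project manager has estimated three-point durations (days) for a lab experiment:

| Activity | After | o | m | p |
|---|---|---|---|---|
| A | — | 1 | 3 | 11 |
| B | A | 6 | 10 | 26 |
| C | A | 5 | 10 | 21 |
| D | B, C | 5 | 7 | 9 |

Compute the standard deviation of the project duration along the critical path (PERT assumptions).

3.79 days

te_A = (1 + 4·3 + 11)/6 = 24/6 = 4; σ²_A = ((11−1)/6)² = 2.778
te_B = (6 + 4·10 + 26)/6 = 72/6 = 12; σ²_B = ((26−6)/6)² = 11.111
te_C = (5 + 4·10 + 21)/6 = 66/6 = 11; σ²_C = ((21−5)/6)² = 7.111
te_D = (5 + 4·7 + 9)/6 = 42/6 = 7; σ²_D = ((9−5)/6)² = 0.444

Forward pass:
ES_A = 0; EF_A = 4
ES_B = 4; EF_B = 4+12 = 16
ES_C = 4; EF_C = 4+11 = 15
ES_D = max(EF_B=16, EF_C=15) = 16; EF_D = 16+7 = 23
Expected project duration μ = 23 days. Critical path: A → B → D.

Variance along critical path = 2.778 + 11.111 + 0.444 = 14.333
σ = √14.333 = 3.786 days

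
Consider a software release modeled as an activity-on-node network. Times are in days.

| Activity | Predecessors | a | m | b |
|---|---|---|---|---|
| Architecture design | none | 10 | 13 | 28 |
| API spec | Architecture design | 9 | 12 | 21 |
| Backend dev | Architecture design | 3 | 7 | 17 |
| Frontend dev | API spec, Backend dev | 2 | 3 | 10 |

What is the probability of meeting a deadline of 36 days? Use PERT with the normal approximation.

te_Architecture design = (10 + 4·13 + 28)/6 = 90/6 = 15; σ²_Architecture design = ((28−10)/6)² = 9.000
te_API spec = (9 + 4·12 + 21)/6 = 78/6 = 13; σ²_API spec = ((21−9)/6)² = 4.000
te_Backend dev = (3 + 4·7 + 17)/6 = 48/6 = 8; σ²_Backend dev = ((17−3)/6)² = 5.444
te_Frontend dev = (2 + 4·3 + 10)/6 = 24/6 = 4; σ²_Frontend dev = ((10−2)/6)² = 1.778

Forward pass:
ES_Architecture design = 0; EF_Architecture design = 15
ES_API spec = 15; EF_API spec = 15+13 = 28
ES_Backend dev = 15; EF_Backend dev = 15+8 = 23
ES_Frontend dev = max(EF_API spec=28, EF_Backend dev=23) = 28; EF_Frontend dev = 28+4 = 32
Expected project duration μ = 32 days. Critical path: Architecture design → API spec → Frontend dev.

Variance along critical path = 9.000 + 4.000 + 1.778 = 14.778; σ = √14.778 = 3.844 days.
Z = (36 − 32) / 3.844 = 1.041
P(T ≤ 36) = Φ(1.041) ≈ 0.851

0.851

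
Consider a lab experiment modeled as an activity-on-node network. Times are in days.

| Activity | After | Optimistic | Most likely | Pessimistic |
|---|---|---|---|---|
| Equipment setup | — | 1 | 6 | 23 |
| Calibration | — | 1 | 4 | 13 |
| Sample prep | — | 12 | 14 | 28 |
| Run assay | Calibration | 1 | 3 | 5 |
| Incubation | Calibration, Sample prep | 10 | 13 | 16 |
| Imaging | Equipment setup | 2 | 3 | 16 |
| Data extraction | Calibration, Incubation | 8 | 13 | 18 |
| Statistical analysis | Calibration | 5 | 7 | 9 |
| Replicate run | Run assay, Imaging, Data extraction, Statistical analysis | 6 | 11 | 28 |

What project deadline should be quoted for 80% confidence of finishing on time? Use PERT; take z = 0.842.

59.2 days

te_Equipment setup = (1 + 4·6 + 23)/6 = 48/6 = 8; σ²_Equipment setup = ((23−1)/6)² = 13.444
te_Calibration = (1 + 4·4 + 13)/6 = 30/6 = 5; σ²_Calibration = ((13−1)/6)² = 4.000
te_Sample prep = (12 + 4·14 + 28)/6 = 96/6 = 16; σ²_Sample prep = ((28−12)/6)² = 7.111
te_Run assay = (1 + 4·3 + 5)/6 = 18/6 = 3; σ²_Run assay = ((5−1)/6)² = 0.444
te_Incubation = (10 + 4·13 + 16)/6 = 78/6 = 13; σ²_Incubation = ((16−10)/6)² = 1.000
te_Imaging = (2 + 4·3 + 16)/6 = 30/6 = 5; σ²_Imaging = ((16−2)/6)² = 5.444
te_Data extraction = (8 + 4·13 + 18)/6 = 78/6 = 13; σ²_Data extraction = ((18−8)/6)² = 2.778
te_Statistical analysis = (5 + 4·7 + 9)/6 = 42/6 = 7; σ²_Statistical analysis = ((9−5)/6)² = 0.444
te_Replicate run = (6 + 4·11 + 28)/6 = 78/6 = 13; σ²_Replicate run = ((28−6)/6)² = 13.444

Forward pass:
ES_Equipment setup = 0; EF_Equipment setup = 8
ES_Calibration = 0; EF_Calibration = 5
ES_Sample prep = 0; EF_Sample prep = 16
ES_Run assay = 5; EF_Run assay = 5+3 = 8
ES_Incubation = max(EF_Calibration=5, EF_Sample prep=16) = 16; EF_Incubation = 16+13 = 29
ES_Imaging = 8; EF_Imaging = 8+5 = 13
ES_Data extraction = max(EF_Calibration=5, EF_Incubation=29) = 29; EF_Data extraction = 29+13 = 42
ES_Statistical analysis = 5; EF_Statistical analysis = 5+7 = 12
ES_Replicate run = max(EF_Run assay=8, EF_Imaging=13, EF_Data extraction=42, EF_Statistical analysis=12) = 42; EF_Replicate run = 42+13 = 55
Expected project duration μ = 55 days. Critical path: Sample prep → Incubation → Data extraction → Replicate run.

Variance along critical path = 7.111 + 1.000 + 2.778 + 13.444 = 24.333; σ = 4.933 days.
D = μ + z·σ = 55 + 0.842·4.933 = 59.2 days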